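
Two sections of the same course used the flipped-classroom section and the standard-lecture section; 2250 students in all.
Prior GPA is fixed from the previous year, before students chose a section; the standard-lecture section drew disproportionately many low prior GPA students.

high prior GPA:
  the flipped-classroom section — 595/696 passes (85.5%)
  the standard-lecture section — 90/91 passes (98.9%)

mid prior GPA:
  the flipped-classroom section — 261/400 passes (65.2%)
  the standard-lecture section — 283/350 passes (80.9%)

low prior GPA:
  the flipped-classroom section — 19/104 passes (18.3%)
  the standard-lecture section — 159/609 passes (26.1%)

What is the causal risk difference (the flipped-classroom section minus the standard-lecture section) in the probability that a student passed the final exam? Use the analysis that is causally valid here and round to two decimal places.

Nothing the teaching method does changes prior GPA band; the imbalance is an allocation artefact. With prior GPA band also predicting the outcome, the pooled figure is confounded, and the within-stratum comparison is the causal one.
Adjusting over the population distribution of prior GPA band: 0.350·(0.855−0.989) + 0.333·(0.652−0.809) + 0.317·(0.183−0.261) = -0.124.

-0.12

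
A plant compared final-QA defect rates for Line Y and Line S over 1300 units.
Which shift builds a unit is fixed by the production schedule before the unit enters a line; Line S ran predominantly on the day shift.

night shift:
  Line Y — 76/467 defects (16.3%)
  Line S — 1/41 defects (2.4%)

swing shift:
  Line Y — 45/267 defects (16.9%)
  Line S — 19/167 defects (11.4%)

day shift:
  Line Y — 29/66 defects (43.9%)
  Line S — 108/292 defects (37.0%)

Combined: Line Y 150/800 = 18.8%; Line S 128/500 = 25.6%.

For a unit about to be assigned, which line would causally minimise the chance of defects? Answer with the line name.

Line S

Shift differs across lines for reasons unrelated to any effect of the line itself, and it separately predicts the outcome — a classic confounder. We must compare within shift levels.
Within each level — night shift: 16.3% vs 2.4%; swing shift: 16.9% vs 11.4%; day shift: 43.9% vs 37.0% — Line S is lower every time.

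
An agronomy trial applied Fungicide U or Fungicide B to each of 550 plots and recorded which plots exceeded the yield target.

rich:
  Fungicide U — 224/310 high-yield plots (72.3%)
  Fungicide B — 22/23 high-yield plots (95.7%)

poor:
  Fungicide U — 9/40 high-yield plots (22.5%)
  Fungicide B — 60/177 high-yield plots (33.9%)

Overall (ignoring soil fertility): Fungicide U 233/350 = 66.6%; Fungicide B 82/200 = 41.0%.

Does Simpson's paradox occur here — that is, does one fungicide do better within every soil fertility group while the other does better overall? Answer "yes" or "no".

yes

Within each soil fertility level (rich 72.3% vs 95.7%; poor 22.5% vs 33.9%), Fungicide B has the higher rate every time. Pooled: 66.6% vs 41.0% — Fungicide U has the higher rate overall. The two comparisons disagree.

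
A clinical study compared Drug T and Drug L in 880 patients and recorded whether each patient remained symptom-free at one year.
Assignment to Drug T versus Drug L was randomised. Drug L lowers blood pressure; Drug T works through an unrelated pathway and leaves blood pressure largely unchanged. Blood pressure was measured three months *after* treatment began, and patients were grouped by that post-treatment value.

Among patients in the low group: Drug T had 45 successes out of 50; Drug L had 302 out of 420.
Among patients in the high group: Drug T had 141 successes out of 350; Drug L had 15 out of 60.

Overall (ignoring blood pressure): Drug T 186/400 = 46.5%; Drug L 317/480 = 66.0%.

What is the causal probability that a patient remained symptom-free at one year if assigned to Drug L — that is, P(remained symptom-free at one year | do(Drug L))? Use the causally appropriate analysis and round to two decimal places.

0.66

The stratified and pooled comparisons disagree (Drug T wins within each blood pressure; Drug L wins overall), so the answer turns on the causal role of blood pressure.
Stratifying would compare drugs among patients the drugs themselves sorted into blood pressure groups — a form of selection on an intermediate. The unconditioned pooled rates give the total causal effect.
So P(outcome | do(Drug L)) is just the pooled rate for Drug L: 317/480 = 0.660.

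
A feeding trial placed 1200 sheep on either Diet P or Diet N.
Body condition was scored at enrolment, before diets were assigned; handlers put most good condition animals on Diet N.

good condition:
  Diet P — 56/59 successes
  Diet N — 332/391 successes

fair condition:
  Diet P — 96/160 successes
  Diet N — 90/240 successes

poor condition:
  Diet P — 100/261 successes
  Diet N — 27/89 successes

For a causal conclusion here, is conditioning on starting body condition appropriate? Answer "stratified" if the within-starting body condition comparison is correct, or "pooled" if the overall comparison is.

Starting body condition differs across diets for reasons unrelated to any effect of the diet itself, and it separately predicts the outcome — a classic confounder. We must compare within starting body condition levels.
Within each level — good condition: 94.9% vs 84.9%; fair condition: 60.0% vs 37.5%; poor condition: 38.3% vs 30.3% — Diet P is higher every time.

stratified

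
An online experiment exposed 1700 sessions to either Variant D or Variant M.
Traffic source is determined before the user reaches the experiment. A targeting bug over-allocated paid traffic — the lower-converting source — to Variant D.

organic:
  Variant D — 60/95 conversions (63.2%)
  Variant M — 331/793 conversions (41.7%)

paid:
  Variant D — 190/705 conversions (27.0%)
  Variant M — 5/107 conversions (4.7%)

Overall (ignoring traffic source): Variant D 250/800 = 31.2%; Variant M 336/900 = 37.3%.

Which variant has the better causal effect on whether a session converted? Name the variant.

Variant D is higher inside every traffic source stratum but Variant M is higher in aggregate. Whether to stratify depends on how traffic source relates to the variant.
Traffic source is set before the variant has any effect — it is not caused by the variant — and it independently drives the outcome. That makes it a confounder, so the causal comparison is within traffic source levels.
Within each level — organic: 63.2% vs 41.7%; paid: 27.0% vs 4.7% — Variant D is higher every time.

Variant D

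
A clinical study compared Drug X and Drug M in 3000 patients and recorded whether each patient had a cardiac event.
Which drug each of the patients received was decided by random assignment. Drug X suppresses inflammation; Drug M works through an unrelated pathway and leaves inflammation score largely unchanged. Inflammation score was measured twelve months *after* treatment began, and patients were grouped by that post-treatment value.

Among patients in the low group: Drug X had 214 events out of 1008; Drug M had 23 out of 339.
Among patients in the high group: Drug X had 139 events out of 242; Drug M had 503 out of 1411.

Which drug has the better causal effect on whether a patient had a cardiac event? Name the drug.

Drug X

Inflammation score is recorded after the drug and is itself shifted by it — it sits on the causal path from drug to outcome. Conditioning on a mediator would strip out part of the effect we want; the pooled comparison gives the total causal effect.
Pooled: Drug X 28.2% vs Drug M 30.1%; Drug X is lower overall.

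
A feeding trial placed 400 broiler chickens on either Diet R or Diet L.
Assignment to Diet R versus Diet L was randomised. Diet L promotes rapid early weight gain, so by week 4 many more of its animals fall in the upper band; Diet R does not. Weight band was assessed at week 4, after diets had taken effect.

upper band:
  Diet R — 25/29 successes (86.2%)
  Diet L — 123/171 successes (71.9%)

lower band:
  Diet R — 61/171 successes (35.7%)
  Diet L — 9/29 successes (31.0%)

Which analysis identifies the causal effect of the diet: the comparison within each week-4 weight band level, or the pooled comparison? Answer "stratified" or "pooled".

pooled

The week-4 weight band-specific comparison favours Diet R throughout, but the pooled figures favour Diet L. The question is whether to condition on week-4 weight band.
Week-4 weight band lies on the pathway diet → week-4 weight band → outcome, so adjusting for it blocks the indirect effect. For the total causal effect of diet, use the unadjusted pooled rates.
Pooled: Diet R 43.0% vs Diet L 66.0%; Diet L is higher overall.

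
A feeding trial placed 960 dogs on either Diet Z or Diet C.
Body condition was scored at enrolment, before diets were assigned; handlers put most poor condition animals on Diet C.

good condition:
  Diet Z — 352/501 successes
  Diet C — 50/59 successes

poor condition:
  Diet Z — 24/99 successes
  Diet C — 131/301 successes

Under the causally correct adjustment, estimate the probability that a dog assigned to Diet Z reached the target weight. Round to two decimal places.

The stratified and pooled comparisons disagree (Diet C wins within each starting body condition; Diet Z wins overall), so the answer turns on the causal role of starting body condition.
Starting body condition is set before the diet has any effect — it is not caused by the diet — and it independently drives the outcome. That makes it a confounder, so the causal comparison is within starting body condition levels.
Standardising Diet Z to the population starting body condition mix: 0.583·352/501 + 0.417·24/99 = 0.511.

0.51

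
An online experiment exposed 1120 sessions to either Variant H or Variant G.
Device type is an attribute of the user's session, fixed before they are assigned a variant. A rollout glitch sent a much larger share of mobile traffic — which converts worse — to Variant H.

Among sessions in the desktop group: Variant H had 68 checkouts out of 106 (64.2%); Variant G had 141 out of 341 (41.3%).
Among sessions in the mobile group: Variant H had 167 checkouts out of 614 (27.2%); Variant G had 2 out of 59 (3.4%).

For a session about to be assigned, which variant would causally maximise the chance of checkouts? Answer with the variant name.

Device type satisfies the back-door criterion: it is not a descendant of the variant, and it blocks the spurious path from variant to outcome. Adjusting for it (i.e., using the within-device type rates) gives the causal effect.
Within each level — desktop: 64.2% vs 41.3%; mobile: 27.2% vs 3.4% — Variant H is higher every time.

Variant H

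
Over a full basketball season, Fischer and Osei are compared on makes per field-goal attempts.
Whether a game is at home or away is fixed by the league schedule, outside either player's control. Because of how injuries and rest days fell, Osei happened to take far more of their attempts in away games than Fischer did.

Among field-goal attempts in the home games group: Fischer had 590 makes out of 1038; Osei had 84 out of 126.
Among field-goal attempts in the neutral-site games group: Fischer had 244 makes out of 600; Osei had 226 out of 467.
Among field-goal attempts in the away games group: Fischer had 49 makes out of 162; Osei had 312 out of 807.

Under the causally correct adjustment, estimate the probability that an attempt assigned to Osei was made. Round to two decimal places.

0.52

Game venue differs across players for reasons unrelated to any effect of the player itself, and it separately predicts the outcome — a classic confounder. We must compare within game venue levels.
Standardising Osei to the population game venue mix: 0.364·84/126 + 0.333·226/467 + 0.303·312/807 = 0.521.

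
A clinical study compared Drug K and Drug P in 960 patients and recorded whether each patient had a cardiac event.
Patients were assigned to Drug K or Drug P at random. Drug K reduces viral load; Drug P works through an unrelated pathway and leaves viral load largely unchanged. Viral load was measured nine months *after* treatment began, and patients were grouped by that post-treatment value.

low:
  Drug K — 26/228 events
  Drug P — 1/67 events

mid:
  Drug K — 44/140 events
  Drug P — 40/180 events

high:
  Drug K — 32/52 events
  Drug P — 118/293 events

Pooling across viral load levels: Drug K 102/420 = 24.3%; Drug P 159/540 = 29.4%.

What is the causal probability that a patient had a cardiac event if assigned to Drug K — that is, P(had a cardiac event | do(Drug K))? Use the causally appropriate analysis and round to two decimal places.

The distribution of viral load is itself part of what the drug does — it is an intermediate outcome. Holding it fixed would remove that part of the effect; the total effect is the pooled difference.
So P(outcome | do(Drug K)) is just the pooled rate for Drug K: 102/420 = 0.243.

0.24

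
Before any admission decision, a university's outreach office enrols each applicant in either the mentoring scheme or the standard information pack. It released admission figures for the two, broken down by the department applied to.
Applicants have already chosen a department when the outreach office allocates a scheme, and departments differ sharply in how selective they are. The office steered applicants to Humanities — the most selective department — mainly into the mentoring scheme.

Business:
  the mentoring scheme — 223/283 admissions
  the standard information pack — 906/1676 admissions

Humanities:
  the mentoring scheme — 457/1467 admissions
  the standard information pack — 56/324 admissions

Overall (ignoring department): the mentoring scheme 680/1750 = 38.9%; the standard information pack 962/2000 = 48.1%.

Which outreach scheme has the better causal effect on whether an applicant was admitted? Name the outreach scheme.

The imbalance in department arose from how applicants were allocated, not from anything the outreach scheme did; and department independently affects the outcome. The pooled gap is confounded — condition on department.
Within each level — Business: 78.8% vs 54.1%; Humanities: 31.2% vs 17.3% — the mentoring scheme is higher every time.

the mentoring scheme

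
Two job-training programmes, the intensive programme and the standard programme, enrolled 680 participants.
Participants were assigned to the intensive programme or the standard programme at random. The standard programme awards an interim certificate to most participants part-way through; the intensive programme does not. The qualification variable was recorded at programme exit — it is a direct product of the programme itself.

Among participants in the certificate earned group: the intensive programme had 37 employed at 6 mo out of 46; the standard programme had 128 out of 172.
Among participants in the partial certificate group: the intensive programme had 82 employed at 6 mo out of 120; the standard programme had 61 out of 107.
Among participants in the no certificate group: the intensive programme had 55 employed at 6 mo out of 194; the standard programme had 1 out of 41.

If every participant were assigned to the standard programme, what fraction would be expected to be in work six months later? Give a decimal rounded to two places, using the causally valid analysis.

Qualification attained during the programme is downstream of the programme. One should not condition on a consequence of treatment, so the overall rates are the right comparison.
So P(outcome | do(the standard programme)) is just the pooled rate for the standard programme: 190/320 = 0.594.

0.59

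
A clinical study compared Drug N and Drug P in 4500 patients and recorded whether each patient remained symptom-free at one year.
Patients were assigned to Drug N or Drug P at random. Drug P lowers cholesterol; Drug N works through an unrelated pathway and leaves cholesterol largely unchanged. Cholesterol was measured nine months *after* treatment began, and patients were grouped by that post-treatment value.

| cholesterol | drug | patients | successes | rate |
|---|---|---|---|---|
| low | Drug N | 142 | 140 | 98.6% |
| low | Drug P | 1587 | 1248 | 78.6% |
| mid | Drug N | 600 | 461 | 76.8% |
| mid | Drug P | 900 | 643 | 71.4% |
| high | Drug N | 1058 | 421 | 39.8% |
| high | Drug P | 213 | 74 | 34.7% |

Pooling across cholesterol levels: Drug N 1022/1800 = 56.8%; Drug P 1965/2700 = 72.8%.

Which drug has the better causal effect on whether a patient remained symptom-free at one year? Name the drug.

Drug P

Cholesterol is recorded after the drug and is itself shifted by it — it sits on the causal path from drug to outcome. Conditioning on a mediator would strip out part of the effect we want; the pooled comparison gives the total causal effect.
Pooled: Drug N 56.8% vs Drug P 72.8%; Drug P is higher overall.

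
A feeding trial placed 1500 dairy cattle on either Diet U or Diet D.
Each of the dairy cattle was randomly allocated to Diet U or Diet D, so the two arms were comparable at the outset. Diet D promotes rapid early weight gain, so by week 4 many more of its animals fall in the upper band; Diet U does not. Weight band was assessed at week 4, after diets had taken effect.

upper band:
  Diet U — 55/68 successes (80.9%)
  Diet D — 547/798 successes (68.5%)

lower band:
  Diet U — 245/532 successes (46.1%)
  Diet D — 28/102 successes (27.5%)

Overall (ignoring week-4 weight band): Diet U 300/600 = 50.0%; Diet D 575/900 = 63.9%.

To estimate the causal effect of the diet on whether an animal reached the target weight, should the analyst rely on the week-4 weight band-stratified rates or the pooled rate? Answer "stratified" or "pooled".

pooled

The stratified and pooled comparisons disagree (Diet U wins within each week-4 weight band; Diet D wins overall), so the answer turns on the causal role of week-4 weight band.
Week-4 weight band is downstream of the diet. One should not condition on a consequence of treatment, so the overall rates are the right comparison.
Pooled: Diet U 50.0% vs Diet D 63.9%; Diet D is higher overall.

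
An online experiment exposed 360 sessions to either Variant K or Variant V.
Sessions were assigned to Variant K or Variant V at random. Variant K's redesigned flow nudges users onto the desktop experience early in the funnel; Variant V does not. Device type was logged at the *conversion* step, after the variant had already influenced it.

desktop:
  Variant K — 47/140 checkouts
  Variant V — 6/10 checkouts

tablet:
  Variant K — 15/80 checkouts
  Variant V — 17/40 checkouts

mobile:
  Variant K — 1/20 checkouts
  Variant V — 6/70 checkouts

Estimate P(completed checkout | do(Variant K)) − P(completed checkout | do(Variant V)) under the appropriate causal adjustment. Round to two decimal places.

+0.02

The stratified and pooled comparisons disagree (Variant V wins within each device type; Variant K wins overall), so the answer turns on the causal role of device type.
Device type is downstream of the variant. One should not condition on a consequence of treatment, so the overall rates are the right comparison.
The causal difference is the pooled difference: 0.263 − 0.242 = +0.021.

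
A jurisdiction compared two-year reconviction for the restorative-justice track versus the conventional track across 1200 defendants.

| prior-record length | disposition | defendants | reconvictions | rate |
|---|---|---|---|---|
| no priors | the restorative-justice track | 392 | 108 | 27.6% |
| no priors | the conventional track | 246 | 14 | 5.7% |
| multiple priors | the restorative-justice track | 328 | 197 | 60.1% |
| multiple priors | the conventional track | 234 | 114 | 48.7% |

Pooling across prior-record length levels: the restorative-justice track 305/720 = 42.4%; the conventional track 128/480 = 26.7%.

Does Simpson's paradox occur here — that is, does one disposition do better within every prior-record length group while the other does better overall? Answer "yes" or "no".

Within each prior-record length level (no priors 27.6% vs 5.7%; multiple priors 60.1% vs 48.7%), the conventional track has the lower rate every time. Pooled: 42.4% vs 26.7% — the conventional track has the lower rate overall. They agree.

no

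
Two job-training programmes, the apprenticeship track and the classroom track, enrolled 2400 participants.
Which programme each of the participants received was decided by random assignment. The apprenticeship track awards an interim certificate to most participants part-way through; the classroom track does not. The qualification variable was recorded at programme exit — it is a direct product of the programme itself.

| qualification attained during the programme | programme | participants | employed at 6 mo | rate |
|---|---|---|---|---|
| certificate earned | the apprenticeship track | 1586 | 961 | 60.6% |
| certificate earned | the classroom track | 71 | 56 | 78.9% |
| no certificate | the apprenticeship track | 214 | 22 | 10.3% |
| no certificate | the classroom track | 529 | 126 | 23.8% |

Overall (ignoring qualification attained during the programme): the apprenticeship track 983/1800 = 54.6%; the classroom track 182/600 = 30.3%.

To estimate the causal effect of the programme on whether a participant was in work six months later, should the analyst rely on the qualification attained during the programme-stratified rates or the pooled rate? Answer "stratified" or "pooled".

pooled

Qualification attained during the programme is downstream of the programme. One should not condition on a consequence of treatment, so the overall rates are the right comparison.
Pooled: the apprenticeship track 54.6% vs the classroom track 30.3%; the apprenticeship track is higher overall.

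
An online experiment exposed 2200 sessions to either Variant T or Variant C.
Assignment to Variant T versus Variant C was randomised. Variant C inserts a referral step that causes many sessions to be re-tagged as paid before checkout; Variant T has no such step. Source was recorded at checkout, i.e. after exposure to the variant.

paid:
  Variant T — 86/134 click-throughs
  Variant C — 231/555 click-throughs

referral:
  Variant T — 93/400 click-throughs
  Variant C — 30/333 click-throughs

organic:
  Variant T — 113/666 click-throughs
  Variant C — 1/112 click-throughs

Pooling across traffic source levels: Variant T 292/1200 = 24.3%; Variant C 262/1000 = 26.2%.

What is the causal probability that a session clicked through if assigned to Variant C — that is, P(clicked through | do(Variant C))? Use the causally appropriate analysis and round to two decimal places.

0.26

The traffic source-specific comparison favours Variant T throughout, but the pooled figures favour Variant C. The question is whether to condition on traffic source.
Traffic source lies on the pathway variant → traffic source → outcome, so adjusting for it blocks the indirect effect. For the total causal effect of variant, use the unadjusted pooled rates.
So P(outcome | do(Variant C)) is just the pooled rate for Variant C: 262/1000 = 0.262.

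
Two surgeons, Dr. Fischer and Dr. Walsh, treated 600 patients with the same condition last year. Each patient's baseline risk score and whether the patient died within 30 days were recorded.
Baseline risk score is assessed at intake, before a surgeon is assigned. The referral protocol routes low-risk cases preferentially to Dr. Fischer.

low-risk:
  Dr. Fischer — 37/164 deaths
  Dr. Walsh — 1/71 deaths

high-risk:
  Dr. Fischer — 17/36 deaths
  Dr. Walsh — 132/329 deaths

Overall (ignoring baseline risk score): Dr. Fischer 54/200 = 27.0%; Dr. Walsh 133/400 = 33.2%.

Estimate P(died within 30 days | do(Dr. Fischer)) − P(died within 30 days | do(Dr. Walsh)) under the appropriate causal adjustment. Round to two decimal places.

+0.13

Nothing the surgeon does changes baseline risk score; the imbalance is an allocation artefact. With baseline risk score also predicting the outcome, the pooled figure is confounded, and the within-stratum comparison is the causal one.
Adjusting over the population distribution of baseline risk score: 0.392·(0.226−0.014) + 0.608·(0.472−0.401) = +0.126.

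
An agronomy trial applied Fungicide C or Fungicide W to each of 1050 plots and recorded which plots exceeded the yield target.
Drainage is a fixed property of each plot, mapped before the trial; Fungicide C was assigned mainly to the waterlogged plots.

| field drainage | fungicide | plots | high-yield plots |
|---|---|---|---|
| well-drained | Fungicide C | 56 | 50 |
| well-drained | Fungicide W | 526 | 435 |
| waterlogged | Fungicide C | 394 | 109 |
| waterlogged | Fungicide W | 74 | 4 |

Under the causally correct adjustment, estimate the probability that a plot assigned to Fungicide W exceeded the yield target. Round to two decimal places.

0.48

Within every field drainage level Fungicide C has the higher rate, yet pooled Fungicide W does — Simpson's reversal.
Field drainage differs across fungicides for reasons unrelated to any effect of the fungicide itself, and it separately predicts the outcome — a classic confounder. We must compare within field drainage levels.
Standardising Fungicide W to the population field drainage mix: 0.554·435/526 + 0.446·4/74 = 0.482.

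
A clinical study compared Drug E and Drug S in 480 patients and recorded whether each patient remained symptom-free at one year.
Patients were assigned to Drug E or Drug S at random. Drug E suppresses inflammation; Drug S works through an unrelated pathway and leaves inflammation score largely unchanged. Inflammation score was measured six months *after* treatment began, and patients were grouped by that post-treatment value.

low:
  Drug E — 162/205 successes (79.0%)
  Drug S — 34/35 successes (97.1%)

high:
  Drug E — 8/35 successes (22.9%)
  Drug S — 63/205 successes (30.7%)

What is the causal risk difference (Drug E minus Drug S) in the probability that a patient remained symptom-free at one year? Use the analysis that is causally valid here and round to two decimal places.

Drug S is higher inside every inflammation score stratum but Drug E is higher in aggregate. Whether to stratify depends on how inflammation score relates to the drug.
The distribution of inflammation score is itself part of what the drug does — it is an intermediate outcome. Holding it fixed would remove that part of the effect; the total effect is the pooled difference.
The causal difference is the pooled difference: 0.708 − 0.404 = +0.304.

+0.30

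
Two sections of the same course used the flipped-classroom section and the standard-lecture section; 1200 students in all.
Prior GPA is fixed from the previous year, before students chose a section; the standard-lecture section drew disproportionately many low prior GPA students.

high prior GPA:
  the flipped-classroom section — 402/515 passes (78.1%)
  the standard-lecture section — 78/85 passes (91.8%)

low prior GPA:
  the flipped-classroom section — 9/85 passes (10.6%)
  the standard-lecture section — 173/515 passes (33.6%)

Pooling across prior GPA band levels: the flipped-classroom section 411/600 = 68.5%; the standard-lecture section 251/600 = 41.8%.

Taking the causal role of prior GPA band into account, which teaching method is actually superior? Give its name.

the standard-lecture section

Here prior GPA band is a common cause — it drives both which teaching method a case falls under and the outcome. The crude comparison mixes populations; the stratum-specific rates are the causally relevant ones.
Within each level — high prior GPA: 78.1% vs 91.8%; low prior GPA: 10.6% vs 33.6% — the standard-lecture section is higher every time.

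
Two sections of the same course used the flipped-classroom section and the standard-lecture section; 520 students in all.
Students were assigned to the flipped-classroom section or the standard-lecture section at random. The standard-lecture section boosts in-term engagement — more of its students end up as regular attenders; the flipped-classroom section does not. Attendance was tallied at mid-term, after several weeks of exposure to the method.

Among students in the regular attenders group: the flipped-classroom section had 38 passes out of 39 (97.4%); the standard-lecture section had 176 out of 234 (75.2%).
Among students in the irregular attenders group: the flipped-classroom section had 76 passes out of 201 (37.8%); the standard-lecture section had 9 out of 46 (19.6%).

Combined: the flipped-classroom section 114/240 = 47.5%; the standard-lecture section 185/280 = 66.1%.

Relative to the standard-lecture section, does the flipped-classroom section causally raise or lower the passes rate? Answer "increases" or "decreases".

decreases

the flipped-classroom section is higher inside every mid-term attendance stratum but the standard-lecture section is higher in aggregate. Whether to stratify depends on how mid-term attendance relates to the teaching method.
Mid-term attendance here is a post-treatment variable shaped by the teaching method; conditioning on it would introduce bias rather than remove it. The overall comparison is the causal one.
Pooled: the flipped-classroom section 47.5% vs the standard-lecture section 66.1%; the standard-lecture section is higher overall.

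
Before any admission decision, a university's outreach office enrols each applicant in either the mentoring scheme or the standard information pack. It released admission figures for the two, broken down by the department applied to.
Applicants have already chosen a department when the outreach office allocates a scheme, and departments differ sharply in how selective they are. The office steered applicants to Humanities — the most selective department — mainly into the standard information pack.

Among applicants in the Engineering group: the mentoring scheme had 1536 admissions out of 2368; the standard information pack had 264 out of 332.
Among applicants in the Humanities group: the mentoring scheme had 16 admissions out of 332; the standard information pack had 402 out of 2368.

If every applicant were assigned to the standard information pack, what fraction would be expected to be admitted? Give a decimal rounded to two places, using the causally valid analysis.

Since department is a pre-existing factor (not a product of the outreach scheme) and it affects the outcome on its own, it is a confounder. The stratified rates, not the pooled rate, identify the causal effect.
Standardising the standard information pack to the population department mix: 0.500·264/332 + 0.500·402/2368 = 0.482.

0.48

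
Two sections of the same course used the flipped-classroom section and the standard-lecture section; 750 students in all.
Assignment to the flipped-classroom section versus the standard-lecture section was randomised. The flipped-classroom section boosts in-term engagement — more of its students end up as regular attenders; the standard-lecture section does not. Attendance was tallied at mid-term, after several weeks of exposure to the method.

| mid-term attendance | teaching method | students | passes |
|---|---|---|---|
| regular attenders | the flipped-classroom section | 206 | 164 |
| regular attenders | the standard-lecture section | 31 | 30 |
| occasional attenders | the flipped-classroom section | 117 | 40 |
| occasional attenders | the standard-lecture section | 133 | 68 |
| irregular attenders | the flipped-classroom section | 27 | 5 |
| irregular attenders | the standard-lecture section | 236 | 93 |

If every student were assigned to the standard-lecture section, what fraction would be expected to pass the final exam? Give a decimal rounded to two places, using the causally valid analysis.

the standard-lecture section is higher inside every mid-term attendance stratum but the flipped-classroom section is higher in aggregate. Whether to stratify depends on how mid-term attendance relates to the teaching method.
The distribution of mid-term attendance is itself part of what the teaching method does — it is an intermediate outcome. Holding it fixed would remove that part of the effect; the total effect is the pooled difference.
So P(outcome | do(the standard-lecture section)) is just the pooled rate for the standard-lecture section: 191/400 = 0.477.

0.48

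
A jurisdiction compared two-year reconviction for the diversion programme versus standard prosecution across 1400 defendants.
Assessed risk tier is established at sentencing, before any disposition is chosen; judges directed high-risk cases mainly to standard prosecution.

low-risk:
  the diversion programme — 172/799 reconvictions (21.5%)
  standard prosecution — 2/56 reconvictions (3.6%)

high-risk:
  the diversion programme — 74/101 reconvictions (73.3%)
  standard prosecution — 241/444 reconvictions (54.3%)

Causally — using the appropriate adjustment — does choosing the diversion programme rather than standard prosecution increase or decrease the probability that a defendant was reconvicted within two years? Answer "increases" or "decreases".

Within every assessed risk tier level standard prosecution has the lower rate, yet pooled the diversion programme does — Simpson's reversal.
Assessed risk tier satisfies the back-door criterion: it is not a descendant of the disposition, and it blocks the spurious path from disposition to outcome. Adjusting for it (i.e., using the within-assessed risk tier rates) gives the causal effect.
Within each level — low-risk: 21.5% vs 3.6%; high-risk: 73.3% vs 54.3% — standard prosecution is lower every time.

increases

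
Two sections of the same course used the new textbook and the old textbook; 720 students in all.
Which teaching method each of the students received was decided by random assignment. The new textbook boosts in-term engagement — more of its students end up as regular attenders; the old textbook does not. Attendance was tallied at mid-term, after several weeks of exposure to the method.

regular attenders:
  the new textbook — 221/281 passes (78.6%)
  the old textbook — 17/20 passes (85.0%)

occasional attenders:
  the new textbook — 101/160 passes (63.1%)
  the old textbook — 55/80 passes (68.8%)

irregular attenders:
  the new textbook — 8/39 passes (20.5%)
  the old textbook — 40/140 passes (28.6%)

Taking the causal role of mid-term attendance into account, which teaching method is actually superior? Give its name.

the old textbook is higher inside every mid-term attendance stratum but the new textbook is higher in aggregate. Whether to stratify depends on how mid-term attendance relates to the teaching method.
Because the teaching method influences mid-term attendance, mid-term attendance is a post-treatment mediator, not a confounder. Stratifying on it would bias the estimate; the causal effect is the crude pooled difference.
Pooled: the new textbook 68.8% vs the old textbook 46.7%; the new textbook is higher overall.

the new textbook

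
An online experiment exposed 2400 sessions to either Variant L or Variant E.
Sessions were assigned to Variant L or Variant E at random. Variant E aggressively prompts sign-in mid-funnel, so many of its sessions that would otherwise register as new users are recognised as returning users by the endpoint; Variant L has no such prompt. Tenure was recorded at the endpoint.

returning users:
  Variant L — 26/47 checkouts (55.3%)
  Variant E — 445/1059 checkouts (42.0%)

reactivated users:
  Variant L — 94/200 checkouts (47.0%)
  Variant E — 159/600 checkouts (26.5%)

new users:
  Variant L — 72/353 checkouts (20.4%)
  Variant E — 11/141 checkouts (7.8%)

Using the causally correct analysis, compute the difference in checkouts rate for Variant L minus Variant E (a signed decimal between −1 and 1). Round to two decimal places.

-0.02

Within every user tenure level Variant L has the higher rate, yet pooled Variant E does — Simpson's reversal.
User tenure is recorded after the variant and is itself shifted by it — it sits on the causal path from variant to outcome. Conditioning on a mediator would strip out part of the effect we want; the pooled comparison gives the total causal effect.
The causal difference is the pooled difference: 0.320 − 0.342 = -0.022.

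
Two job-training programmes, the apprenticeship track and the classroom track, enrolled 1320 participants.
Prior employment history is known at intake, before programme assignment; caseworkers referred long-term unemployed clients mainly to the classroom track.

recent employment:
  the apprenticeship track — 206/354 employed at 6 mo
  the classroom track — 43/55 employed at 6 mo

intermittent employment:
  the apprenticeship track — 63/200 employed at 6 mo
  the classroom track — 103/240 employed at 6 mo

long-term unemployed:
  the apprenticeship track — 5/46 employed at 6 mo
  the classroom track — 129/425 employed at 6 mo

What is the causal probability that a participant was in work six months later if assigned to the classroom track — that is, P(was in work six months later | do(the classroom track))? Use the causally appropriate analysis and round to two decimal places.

0.49

the classroom track is higher inside every prior employment history stratum but the apprenticeship track is higher in aggregate. Whether to stratify depends on how prior employment history relates to the programme.
Here prior employment history is a common cause — it drives both which programme a case falls under and the outcome. The crude comparison mixes populations; the stratum-specific rates are the causally relevant ones.
Standardising the classroom track to the population prior employment history mix: 0.310·43/55 + 0.333·103/240 + 0.357·129/425 = 0.494.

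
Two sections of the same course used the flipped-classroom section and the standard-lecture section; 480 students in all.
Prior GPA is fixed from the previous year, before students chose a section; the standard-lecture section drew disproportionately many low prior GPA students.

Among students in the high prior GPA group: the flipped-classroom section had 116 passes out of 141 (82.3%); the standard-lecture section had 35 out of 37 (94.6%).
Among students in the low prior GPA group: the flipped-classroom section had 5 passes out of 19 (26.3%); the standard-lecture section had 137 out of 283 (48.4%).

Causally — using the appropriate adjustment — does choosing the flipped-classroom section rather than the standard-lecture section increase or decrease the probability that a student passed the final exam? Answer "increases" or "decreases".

Since prior GPA band is a pre-existing factor (not a product of the teaching method) and it affects the outcome on its own, it is a confounder. The stratified rates, not the pooled rate, identify the causal effect.
Within each level — high prior GPA: 82.3% vs 94.6%; low prior GPA: 26.3% vs 48.4% — the standard-lecture section is higher every time.

decreases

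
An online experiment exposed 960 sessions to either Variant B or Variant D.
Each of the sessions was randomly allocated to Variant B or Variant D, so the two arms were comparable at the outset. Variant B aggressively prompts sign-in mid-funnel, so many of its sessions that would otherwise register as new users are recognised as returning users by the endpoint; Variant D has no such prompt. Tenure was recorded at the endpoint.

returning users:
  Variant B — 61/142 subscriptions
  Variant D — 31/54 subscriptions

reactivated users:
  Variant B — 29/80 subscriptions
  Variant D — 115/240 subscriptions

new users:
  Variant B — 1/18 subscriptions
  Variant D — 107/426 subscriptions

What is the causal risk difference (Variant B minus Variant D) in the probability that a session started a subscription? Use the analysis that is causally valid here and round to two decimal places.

+0.03

The user tenure-specific comparison favours Variant D throughout, but the pooled figures favour Variant B. The question is whether to condition on user tenure.
User tenure lies on the pathway variant → user tenure → outcome, so adjusting for it blocks the indirect effect. For the total causal effect of variant, use the unadjusted pooled rates.
The causal difference is the pooled difference: 0.379 − 0.351 = +0.028.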